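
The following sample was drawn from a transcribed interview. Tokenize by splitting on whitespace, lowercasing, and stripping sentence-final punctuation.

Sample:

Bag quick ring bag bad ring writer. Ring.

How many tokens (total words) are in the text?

Tokens: bag, quick, ring, bag, bad, ring, writer, ring
N = 8

8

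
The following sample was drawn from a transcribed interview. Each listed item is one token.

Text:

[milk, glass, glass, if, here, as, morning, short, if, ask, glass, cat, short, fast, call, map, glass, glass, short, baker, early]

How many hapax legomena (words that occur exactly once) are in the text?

Frequencies: glass:5, short:3, if:2, milk:1, here:1, as:1, morning:1, ask:1, cat:1, fast:1, call:1, map:1, baker:1, early:1
Hapax (freq=1): as, ask, baker, call, cat, early, fast, here, map, milk, morning

11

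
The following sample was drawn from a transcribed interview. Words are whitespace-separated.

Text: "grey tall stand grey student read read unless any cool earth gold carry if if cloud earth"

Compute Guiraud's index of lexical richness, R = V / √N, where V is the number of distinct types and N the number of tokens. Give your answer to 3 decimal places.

3.153

N = 17, V = 13.
√N = 4.123106
R = 13 / 4.123106 = 3.153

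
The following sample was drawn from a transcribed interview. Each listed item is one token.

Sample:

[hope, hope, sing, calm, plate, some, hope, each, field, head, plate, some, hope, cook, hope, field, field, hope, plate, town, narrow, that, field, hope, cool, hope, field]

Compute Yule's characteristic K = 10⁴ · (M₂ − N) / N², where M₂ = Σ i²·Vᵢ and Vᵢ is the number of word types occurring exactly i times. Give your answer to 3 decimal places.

Frequencies: hope:8, field:5, plate:3, some:2, sing:1, calm:1, each:1, head:1, cook:1, town:1, narrow:1, that:1, cool:1
N = 27. Frequency spectrum: V_1=9, V_2=1, V_3=1, V_5=1, V_8=1
M₂ = 1²·9 + 2²·1 + 3²·1 + 5²·1 + 8²·1 = 111
K = 10000 × (111 − 27) / 27² = 1152.263

1152.263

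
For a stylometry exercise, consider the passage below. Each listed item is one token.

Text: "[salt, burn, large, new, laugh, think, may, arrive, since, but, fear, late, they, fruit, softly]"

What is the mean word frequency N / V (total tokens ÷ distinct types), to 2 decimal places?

1.00

N = 15 tokens, V = 15 types.
Mean frequency = N / V = 15 / 15 = 1.00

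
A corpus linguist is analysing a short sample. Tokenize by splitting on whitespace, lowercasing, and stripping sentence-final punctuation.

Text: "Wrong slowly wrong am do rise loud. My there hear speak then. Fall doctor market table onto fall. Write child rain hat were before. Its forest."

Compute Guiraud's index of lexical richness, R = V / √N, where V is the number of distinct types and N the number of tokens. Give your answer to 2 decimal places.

4.71

N = 26, V = 24.
√N = 5.099020
R = 24 / 5.099020 = 4.71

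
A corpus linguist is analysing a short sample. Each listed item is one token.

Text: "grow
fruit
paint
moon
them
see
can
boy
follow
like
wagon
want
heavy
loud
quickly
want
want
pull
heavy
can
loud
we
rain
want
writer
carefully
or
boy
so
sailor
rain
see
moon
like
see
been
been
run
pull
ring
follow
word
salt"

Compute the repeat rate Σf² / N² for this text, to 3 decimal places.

Frequencies: want:4, see:3, moon:2, can:2, boy:2, follow:2, like:2, heavy:2, loud:2, pull:2, rain:2, been:2, grow:1, fruit:1, paint:1, them:1, wagon:1, quickly:1, we:1, writer:1, … (8 more, each freq 1)
Σf² = 81; N² = 1849
Repeat rate = 81 / 1849 = 0.044

0.044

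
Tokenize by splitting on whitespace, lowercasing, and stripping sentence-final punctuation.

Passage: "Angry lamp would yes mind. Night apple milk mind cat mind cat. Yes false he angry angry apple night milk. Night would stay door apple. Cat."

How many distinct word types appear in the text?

Distinct types: {angry, apple, cat, door, false, he, lamp, milk, mind, night, stay, would, yes}
V = 13

13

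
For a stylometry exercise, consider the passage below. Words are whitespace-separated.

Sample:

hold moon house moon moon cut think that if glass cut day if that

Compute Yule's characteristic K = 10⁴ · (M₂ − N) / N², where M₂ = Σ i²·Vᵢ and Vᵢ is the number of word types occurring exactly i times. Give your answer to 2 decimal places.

612.24

Frequencies: moon:3, cut:2, that:2, if:2, hold:1, house:1, think:1, glass:1, day:1
N = 14. Frequency spectrum: V_1=5, V_2=3, V_3=1
M₂ = 1²·5 + 2²·3 + 3²·1 = 26
K = 10000 × (26 − 14) / 14² = 612.24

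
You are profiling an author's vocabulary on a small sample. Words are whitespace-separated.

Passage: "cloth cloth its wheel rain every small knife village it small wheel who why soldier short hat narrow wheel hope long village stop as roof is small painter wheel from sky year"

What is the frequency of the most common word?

4

Frequencies: wheel:4, small:3, cloth:2, village:2, its:1, rain:1, every:1, knife:1, it:1, who:1, why:1, soldier:1, short:1, hat:1, narrow:1, hope:1, long:1, stop:1, as:1, roof:1, … (5 more, each freq 1)
Most common: 'wheel' with frequency 4.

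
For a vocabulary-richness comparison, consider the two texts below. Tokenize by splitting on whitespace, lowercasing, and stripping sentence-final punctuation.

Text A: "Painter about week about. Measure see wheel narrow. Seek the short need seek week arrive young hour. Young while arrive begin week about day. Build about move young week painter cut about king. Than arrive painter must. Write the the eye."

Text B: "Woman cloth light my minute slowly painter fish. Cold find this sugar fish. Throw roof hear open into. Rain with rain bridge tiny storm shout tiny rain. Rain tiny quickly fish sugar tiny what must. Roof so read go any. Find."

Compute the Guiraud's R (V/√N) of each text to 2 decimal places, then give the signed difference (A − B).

A: V=25, N=41, R=3.90
B: V=30, N=41, R=4.69
Difference = 3.90 − 4.69 = -0.79

-0.79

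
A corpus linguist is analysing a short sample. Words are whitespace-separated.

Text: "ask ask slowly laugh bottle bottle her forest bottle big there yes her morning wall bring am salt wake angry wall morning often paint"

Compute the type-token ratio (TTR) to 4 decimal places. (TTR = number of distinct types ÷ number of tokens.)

N = 24 tokens, V = 18 types.
TTR = V / N = 18 / 24 = 0.7500

0.7500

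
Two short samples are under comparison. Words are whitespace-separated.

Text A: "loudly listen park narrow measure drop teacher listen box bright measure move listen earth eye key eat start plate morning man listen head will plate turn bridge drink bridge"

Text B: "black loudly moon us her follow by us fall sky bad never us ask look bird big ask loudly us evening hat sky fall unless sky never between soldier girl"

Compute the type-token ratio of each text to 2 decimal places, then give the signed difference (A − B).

0.09

TTR(A) = 23/29 = 0.79
TTR(B) = 21/30 = 0.70
Difference = 0.79 − 0.70 = 0.09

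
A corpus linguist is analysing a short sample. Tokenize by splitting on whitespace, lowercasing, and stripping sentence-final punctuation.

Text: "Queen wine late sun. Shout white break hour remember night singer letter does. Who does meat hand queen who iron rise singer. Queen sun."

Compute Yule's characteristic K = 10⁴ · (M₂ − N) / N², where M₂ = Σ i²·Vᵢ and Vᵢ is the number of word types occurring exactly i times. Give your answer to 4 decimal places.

243.0556

Frequencies: queen:3, sun:2, singer:2, does:2, who:2, wine:1, late:1, shout:1, white:1, break:1, hour:1, remember:1, night:1, letter:1, meat:1, hand:1, iron:1, rise:1
N = 24. Frequency spectrum: V_1=13, V_2=4, V_3=1
M₂ = 1²·13 + 2²·4 + 3²·1 = 38
K = 10000 × (38 − 24) / 24² = 243.0556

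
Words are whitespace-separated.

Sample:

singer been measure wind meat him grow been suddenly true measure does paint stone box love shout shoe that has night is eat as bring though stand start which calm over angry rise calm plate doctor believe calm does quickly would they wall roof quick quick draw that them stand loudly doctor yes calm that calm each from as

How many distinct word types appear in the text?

46

Distinct types: {angry, as, been, believe, box, bring, calm, doctor, does, draw, each, eat, from, grow, has, him, is, loudly, love, measure, meat, night, over, paint, plate, quick, quickly, rise, roof, shoe, shout, singer, stand, start, stone, suddenly, that, them, they, though, true, wall, which, wind, would, yes}
V = 46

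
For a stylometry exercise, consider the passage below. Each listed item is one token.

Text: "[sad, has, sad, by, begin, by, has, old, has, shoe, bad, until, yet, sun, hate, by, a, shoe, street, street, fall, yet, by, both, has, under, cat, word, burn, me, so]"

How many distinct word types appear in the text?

21

Distinct types: {a, bad, begin, both, burn, by, cat, fall, has, hate, me, old, sad, shoe, so, street, sun, under, until, word, yet}
V = 21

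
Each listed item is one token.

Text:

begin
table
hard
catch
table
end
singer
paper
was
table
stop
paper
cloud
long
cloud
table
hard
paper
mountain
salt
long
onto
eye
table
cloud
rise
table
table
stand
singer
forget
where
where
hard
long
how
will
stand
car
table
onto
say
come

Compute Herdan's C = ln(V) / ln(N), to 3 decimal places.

N = 43, V = 24.
ln(V) = 3.178054, ln(N) = 3.761200
C = 3.178054 / 3.761200 = 0.845

0.845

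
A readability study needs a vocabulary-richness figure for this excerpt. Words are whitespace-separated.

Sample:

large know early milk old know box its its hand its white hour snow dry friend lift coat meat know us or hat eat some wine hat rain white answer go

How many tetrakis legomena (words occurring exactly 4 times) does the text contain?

0

Frequencies: know:3, its:3, white:2, hat:2, large:1, early:1, milk:1, old:1, box:1, hand:1, hour:1, snow:1, dry:1, friend:1, lift:1, coat:1, meat:1, us:1, or:1, eat:1, … (5 more, each freq 1)
Words with frequency 4: (none)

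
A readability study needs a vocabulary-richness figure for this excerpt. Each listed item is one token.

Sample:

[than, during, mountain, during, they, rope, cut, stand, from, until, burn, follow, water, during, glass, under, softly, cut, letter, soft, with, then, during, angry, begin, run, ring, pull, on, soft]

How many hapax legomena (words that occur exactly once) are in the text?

22

Frequencies: during:4, cut:2, soft:2, than:1, mountain:1, they:1, rope:1, stand:1, from:1, until:1, burn:1, follow:1, water:1, glass:1, under:1, softly:1, letter:1, with:1, then:1, angry:1, … (5 more, each freq 1)
Hapax (freq=1): angry, begin, burn, follow, from, glass, letter, mountain, on, pull, ring, rope, run, softly, stand, than, then, they, under, until, water, with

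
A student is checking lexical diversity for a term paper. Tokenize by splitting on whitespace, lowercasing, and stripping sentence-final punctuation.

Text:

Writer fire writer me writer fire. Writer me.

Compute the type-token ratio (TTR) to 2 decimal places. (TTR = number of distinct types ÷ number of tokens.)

0.38

N = 8 tokens, V = 3 types.
TTR = V / N = 3 / 8 = 0.38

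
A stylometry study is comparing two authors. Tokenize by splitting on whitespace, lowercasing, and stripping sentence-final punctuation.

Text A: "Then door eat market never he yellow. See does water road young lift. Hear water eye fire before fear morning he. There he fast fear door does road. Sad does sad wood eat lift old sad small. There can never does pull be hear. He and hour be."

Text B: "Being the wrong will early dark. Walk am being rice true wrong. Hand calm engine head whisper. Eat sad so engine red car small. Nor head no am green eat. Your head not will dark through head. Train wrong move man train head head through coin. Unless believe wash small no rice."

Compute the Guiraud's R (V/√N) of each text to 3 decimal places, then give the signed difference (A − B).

A: V=30, N=48, R=4.330
B: V=34, N=52, R=4.715
Difference = 4.330 − 4.715 = -0.385

-0.385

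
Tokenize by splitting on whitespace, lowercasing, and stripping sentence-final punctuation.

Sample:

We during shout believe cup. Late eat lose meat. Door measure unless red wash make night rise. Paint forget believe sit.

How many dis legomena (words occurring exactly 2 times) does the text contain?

1

Frequencies: believe:2, we:1, during:1, shout:1, cup:1, late:1, eat:1, lose:1, meat:1, door:1, measure:1, unless:1, red:1, wash:1, make:1, night:1, rise:1, paint:1, forget:1, sit:1
Words with frequency 2: believe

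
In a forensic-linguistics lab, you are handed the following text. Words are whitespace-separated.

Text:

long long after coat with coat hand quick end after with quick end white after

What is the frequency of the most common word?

Frequencies: after:3, long:2, coat:2, with:2, quick:2, end:2, hand:1, white:1
Most common: 'after' with frequency 3.

3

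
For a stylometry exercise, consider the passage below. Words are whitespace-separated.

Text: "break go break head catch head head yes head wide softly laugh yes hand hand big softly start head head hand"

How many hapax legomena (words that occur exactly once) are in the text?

6

Frequencies: head:6, hand:3, break:2, yes:2, softly:2, go:1, catch:1, wide:1, laugh:1, big:1, start:1
Hapax (freq=1): big, catch, go, laugh, start, wide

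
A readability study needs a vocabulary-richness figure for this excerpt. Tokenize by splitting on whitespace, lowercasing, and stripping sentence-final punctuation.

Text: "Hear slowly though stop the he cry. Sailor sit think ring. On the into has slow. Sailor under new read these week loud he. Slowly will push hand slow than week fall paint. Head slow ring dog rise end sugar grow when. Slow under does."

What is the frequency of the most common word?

Frequencies: slow:4, slowly:2, the:2, he:2, sailor:2, ring:2, under:2, week:2, hear:1, though:1, stop:1, cry:1, sit:1, think:1, on:1, into:1, has:1, new:1, read:1, these:1, … (15 more, each freq 1)
Most common: 'slow' with frequency 4.

4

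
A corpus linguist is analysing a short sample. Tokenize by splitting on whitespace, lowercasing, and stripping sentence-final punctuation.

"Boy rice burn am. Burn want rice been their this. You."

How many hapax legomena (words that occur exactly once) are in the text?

Frequencies: rice:2, burn:2, boy:1, am:1, want:1, been:1, their:1, this:1, you:1
Hapax (freq=1): am, been, boy, their, this, want, you

7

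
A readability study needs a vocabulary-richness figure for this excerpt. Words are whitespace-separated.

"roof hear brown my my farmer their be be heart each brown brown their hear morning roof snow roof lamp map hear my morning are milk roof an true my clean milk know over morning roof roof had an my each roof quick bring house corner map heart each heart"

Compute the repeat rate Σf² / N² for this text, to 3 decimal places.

Frequencies: roof:7, my:5, hear:3, brown:3, heart:3, each:3, morning:3, their:2, be:2, map:2, milk:2, an:2, farmer:1, snow:1, lamp:1, are:1, true:1, clean:1, know:1, over:1, … (5 more, each freq 1)
Σf² = 152; N² = 2500
Repeat rate = 152 / 2500 = 0.061

0.061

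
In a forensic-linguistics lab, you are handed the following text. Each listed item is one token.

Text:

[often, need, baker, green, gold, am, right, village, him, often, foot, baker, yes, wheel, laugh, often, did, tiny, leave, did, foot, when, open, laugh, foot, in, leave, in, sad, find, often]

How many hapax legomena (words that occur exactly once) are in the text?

Frequencies: often:4, foot:3, baker:2, laugh:2, did:2, leave:2, in:2, need:1, green:1, gold:1, am:1, right:1, village:1, him:1, yes:1, wheel:1, tiny:1, when:1, open:1, sad:1, … (1 more, each freq 1)
Hapax (freq=1): am, find, gold, green, him, need, open, right, sad, tiny, village, wheel, when, yes

14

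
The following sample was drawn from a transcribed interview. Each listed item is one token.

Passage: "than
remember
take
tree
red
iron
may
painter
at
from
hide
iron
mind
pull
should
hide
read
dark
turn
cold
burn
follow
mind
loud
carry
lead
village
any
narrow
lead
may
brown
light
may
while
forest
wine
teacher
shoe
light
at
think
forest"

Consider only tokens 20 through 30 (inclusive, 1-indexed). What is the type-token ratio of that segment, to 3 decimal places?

Segment tokens 20–30: cold, burn, follow, mind, loud, carry, lead, village, any, narrow, lead
Segment N = 11, segment V = 10.
TTR = 10 / 11 = 0.909

0.909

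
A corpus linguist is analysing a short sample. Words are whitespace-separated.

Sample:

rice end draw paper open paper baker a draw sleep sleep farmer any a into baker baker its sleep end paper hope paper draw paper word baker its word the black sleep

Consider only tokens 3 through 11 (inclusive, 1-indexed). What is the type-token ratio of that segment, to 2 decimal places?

Segment tokens 3–11: draw, paper, open, paper, baker, a, draw, sleep, sleep
Segment N = 9, segment V = 6.
TTR = 6 / 9 = 0.67

0.67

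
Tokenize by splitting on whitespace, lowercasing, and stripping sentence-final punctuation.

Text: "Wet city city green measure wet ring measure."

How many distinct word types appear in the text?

5

Distinct types: {city, green, measure, ring, wet}
V = 5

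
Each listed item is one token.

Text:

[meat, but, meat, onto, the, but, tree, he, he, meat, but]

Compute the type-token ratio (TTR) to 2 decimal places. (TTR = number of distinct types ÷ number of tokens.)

N = 11 tokens, V = 6 types.
TTR = V / N = 6 / 11 = 0.55

0.55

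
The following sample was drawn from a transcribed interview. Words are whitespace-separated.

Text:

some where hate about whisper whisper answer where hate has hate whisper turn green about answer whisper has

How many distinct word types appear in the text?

Distinct types: {about, answer, green, has, hate, some, turn, where, whisper}
V = 9

9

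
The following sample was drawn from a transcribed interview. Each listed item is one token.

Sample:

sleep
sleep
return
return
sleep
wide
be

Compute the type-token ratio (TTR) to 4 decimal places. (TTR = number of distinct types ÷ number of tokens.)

0.5714

N = 7 tokens, V = 4 types.
TTR = V / N = 4 / 7 = 0.5714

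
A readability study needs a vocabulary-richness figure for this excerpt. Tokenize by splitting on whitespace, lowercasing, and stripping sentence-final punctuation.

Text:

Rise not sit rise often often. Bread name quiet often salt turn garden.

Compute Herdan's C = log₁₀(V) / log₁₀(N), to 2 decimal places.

N = 13, V = 10.
log₁₀(V) = 1.000000, log₁₀(N) = 1.113943
C = 1.000000 / 1.113943 = 0.90

0.90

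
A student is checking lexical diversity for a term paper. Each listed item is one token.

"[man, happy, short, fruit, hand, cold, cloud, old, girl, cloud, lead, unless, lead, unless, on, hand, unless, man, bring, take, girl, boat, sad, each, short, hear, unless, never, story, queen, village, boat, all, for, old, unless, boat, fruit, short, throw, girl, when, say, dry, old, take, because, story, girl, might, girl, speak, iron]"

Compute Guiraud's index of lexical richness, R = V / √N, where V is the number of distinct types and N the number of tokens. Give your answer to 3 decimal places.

4.396

N = 53, V = 32.
√N = 7.280110
R = 32 / 7.280110 = 4.396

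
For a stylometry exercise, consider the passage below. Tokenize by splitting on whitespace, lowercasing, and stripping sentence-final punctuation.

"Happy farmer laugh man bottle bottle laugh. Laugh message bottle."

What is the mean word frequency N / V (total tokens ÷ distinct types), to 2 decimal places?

1.67

N = 10 tokens, V = 6 types.
Mean frequency = N / V = 10 / 6 = 1.67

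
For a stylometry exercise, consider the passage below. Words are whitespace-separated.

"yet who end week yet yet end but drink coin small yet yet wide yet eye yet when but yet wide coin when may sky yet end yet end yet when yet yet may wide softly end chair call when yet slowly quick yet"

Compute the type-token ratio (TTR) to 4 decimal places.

0.4091

N = 44 tokens, V = 18 types.
TTR = V / N = 18 / 44 = 0.4091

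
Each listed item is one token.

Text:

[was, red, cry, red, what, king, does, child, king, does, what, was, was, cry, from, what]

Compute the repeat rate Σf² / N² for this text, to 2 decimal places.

0.14

Frequencies: was:3, what:3, red:2, cry:2, king:2, does:2, child:1, from:1
Σf² = 36; N² = 256
Repeat rate = 36 / 256 = 0.14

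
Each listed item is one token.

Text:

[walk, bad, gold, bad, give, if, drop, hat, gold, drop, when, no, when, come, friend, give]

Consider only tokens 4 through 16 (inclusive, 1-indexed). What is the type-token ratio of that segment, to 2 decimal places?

0.77

Segment tokens 4–16: bad, give, if, drop, hat, gold, drop, when, no, when, come, friend, give
Segment N = 13, segment V = 10.
TTR = 10 / 13 = 0.77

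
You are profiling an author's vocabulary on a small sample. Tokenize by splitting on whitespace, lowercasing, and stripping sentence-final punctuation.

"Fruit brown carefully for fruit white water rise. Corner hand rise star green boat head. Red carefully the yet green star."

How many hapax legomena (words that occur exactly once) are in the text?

11

Frequencies: fruit:2, carefully:2, rise:2, star:2, green:2, brown:1, for:1, white:1, water:1, corner:1, hand:1, boat:1, head:1, red:1, the:1, yet:1
Hapax (freq=1): boat, brown, corner, for, hand, head, red, the, water, white, yet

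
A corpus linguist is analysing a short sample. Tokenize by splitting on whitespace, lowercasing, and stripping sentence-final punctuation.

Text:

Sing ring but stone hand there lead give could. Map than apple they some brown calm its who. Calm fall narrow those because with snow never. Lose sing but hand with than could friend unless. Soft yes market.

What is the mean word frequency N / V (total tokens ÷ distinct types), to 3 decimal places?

N = 38 tokens, V = 31 types.
Mean frequency = N / V = 38 / 31 = 1.226

1.226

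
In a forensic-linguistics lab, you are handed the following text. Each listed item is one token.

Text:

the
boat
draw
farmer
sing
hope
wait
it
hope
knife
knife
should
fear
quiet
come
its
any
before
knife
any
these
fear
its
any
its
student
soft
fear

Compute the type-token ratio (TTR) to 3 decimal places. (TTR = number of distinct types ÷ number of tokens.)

N = 28 tokens, V = 19 types.
TTR = V / N = 19 / 28 = 0.679

0.679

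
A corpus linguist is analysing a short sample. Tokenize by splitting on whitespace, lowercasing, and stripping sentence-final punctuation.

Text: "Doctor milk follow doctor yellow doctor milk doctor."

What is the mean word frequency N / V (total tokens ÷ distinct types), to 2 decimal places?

2.00

N = 8 tokens, V = 4 types.
Mean frequency = N / V = 8 / 4 = 2.00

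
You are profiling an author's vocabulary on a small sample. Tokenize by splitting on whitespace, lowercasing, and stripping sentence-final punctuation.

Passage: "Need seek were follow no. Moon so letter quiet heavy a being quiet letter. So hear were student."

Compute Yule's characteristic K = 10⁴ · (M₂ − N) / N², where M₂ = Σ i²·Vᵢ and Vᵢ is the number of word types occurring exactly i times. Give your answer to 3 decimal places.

246.914

Frequencies: were:2, so:2, letter:2, quiet:2, need:1, seek:1, follow:1, no:1, moon:1, heavy:1, a:1, being:1, hear:1, student:1
N = 18. Frequency spectrum: V_1=10, V_2=4
M₂ = 1²·10 + 2²·4 = 26
K = 10000 × (26 − 18) / 18² = 246.914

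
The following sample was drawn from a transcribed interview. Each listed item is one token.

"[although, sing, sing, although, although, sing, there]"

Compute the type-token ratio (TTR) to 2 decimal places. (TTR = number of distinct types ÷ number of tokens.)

0.43

N = 7 tokens, V = 3 types.
TTR = V / N = 3 / 7 = 0.43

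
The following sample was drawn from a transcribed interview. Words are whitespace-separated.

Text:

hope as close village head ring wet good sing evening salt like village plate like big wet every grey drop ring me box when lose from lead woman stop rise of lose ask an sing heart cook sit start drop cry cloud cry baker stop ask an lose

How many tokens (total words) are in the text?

48

Tokens: hope, as, close, village, head, ring, wet, good, sing, evening, salt, like, village, plate, like, big, wet, every, grey, drop, ring, me, box, when, lose, from, lead, woman, stop, rise, of, lose, ask, an, sing, heart, cook, sit, start, drop, cry, cloud, cry, baker, stop, ask, an, lose
N = 48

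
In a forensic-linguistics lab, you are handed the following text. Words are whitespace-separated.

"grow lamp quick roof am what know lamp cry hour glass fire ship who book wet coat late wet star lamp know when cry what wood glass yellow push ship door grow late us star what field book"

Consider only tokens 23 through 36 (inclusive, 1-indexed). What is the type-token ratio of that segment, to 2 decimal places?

Segment tokens 23–36: when, cry, what, wood, glass, yellow, push, ship, door, grow, late, us, star, what
Segment N = 14, segment V = 13.
TTR = 13 / 14 = 0.93

0.93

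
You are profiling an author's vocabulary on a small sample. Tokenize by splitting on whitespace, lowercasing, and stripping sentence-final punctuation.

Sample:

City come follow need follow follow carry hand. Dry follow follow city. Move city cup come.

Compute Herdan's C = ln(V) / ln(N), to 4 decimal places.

N = 16, V = 9.
ln(V) = 2.197225, ln(N) = 2.772589
C = 2.197225 / 2.772589 = 0.7925

0.7925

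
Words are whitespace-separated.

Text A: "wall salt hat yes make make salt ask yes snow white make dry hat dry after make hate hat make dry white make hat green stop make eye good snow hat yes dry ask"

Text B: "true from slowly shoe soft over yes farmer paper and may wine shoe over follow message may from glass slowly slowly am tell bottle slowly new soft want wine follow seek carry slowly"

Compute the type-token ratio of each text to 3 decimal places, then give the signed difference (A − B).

TTR(A) = 15/34 = 0.441
TTR(B) = 22/33 = 0.667
Difference = 0.441 − 0.667 = -0.226

-0.226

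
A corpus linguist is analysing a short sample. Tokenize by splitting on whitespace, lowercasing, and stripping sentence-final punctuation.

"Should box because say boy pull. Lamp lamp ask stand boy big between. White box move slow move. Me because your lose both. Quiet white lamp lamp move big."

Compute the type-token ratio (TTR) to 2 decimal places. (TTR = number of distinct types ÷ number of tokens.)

0.66

N = 29 tokens, V = 19 types.
TTR = V / N = 19 / 29 = 0.66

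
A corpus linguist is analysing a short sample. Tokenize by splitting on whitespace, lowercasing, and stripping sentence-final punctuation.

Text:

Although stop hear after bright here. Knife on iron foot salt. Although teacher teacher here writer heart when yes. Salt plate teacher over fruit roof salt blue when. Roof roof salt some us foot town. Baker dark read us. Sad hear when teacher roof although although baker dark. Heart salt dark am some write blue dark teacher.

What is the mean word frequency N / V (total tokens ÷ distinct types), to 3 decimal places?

1.900

N = 57 tokens, V = 30 types.
Mean frequency = N / V = 57 / 30 = 1.900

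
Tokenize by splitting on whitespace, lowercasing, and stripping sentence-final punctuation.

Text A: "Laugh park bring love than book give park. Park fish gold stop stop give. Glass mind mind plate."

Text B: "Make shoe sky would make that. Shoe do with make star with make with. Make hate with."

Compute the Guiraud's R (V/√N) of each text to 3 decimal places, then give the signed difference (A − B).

0.881

A: V=13, N=18, R=3.064
B: V=9, N=17, R=2.183
Difference = 3.064 − 2.183 = 0.881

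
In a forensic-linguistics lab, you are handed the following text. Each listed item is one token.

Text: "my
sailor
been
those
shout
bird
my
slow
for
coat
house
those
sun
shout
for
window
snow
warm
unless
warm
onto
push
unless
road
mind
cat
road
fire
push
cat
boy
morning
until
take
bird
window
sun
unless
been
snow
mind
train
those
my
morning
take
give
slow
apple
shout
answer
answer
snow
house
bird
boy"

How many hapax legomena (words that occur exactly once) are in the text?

Frequencies: my:3, those:3, shout:3, bird:3, snow:3, unless:3, been:2, slow:2, for:2, house:2, sun:2, window:2, warm:2, push:2, road:2, mind:2, cat:2, boy:2, morning:2, take:2, answer:2, sailor:1, coat:1, onto:1, fire:1, until:1, train:1, give:1, apple:1
Hapax (freq=1): apple, coat, fire, give, onto, sailor, train, until

8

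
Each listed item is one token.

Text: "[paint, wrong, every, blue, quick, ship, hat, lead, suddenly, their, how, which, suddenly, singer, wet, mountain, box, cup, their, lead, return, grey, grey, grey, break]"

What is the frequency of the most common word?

Frequencies: grey:3, lead:2, suddenly:2, their:2, paint:1, wrong:1, every:1, blue:1, quick:1, ship:1, hat:1, how:1, which:1, singer:1, wet:1, mountain:1, box:1, cup:1, return:1, break:1
Most common: 'grey' with frequency 3.

3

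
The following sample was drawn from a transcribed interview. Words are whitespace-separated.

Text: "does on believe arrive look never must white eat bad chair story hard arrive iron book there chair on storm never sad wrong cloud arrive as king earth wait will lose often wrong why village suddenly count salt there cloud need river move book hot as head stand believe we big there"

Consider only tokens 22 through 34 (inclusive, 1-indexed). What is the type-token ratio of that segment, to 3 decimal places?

0.923

Segment tokens 22–34: sad, wrong, cloud, arrive, as, king, earth, wait, will, lose, often, wrong, why
Segment N = 13, segment V = 12.
TTR = 12 / 13 = 0.923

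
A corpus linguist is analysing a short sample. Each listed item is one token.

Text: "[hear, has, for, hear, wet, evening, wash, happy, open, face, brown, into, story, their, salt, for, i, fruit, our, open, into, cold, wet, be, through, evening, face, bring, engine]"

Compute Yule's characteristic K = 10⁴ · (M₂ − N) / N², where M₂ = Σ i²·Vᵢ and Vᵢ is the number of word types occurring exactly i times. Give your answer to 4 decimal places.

166.4685

Frequencies: hear:2, for:2, wet:2, evening:2, open:2, face:2, into:2, has:1, wash:1, happy:1, brown:1, story:1, their:1, salt:1, i:1, fruit:1, our:1, cold:1, be:1, through:1, … (2 more, each freq 1)
N = 29. Frequency spectrum: V_1=15, V_2=7
M₂ = 1²·15 + 2²·7 = 43
K = 10000 × (43 − 29) / 29² = 166.4685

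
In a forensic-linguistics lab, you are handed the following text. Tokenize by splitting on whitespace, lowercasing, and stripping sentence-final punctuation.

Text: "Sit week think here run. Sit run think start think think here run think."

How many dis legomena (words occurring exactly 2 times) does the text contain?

Frequencies: think:5, run:3, sit:2, here:2, week:1, start:1
Words with frequency 2: here, sit

2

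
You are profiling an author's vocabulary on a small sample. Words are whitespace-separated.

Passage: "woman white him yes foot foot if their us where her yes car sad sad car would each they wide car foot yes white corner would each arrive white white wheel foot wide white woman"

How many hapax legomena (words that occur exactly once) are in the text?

10

Frequencies: white:5, foot:4, yes:3, car:3, woman:2, sad:2, would:2, each:2, wide:2, him:1, if:1, their:1, us:1, where:1, her:1, they:1, corner:1, arrive:1, wheel:1
Hapax (freq=1): arrive, corner, her, him, if, their, they, us, wheel, where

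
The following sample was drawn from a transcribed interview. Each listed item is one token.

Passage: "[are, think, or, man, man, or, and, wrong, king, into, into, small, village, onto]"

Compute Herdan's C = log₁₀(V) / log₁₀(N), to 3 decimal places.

0.909

N = 14, V = 11.
log₁₀(V) = 1.041393, log₁₀(N) = 1.146128
C = 1.041393 / 1.146128 = 0.909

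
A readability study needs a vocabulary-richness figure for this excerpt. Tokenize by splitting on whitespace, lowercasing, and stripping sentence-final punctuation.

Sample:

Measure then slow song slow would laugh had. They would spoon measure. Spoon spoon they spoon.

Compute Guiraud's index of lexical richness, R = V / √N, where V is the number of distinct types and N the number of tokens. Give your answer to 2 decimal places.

N = 16, V = 9.
√N = 4.000000
R = 9 / 4.000000 = 2.25

2.25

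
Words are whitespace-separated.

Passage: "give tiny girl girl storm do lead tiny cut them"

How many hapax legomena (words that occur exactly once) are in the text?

6

Frequencies: tiny:2, girl:2, give:1, storm:1, do:1, lead:1, cut:1, them:1
Hapax (freq=1): cut, do, give, lead, storm, them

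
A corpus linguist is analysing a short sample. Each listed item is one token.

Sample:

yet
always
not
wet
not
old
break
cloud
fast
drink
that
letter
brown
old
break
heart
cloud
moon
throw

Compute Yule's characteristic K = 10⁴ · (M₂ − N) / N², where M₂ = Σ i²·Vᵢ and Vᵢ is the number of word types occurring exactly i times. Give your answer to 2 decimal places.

Frequencies: not:2, old:2, break:2, cloud:2, yet:1, always:1, wet:1, fast:1, drink:1, that:1, letter:1, brown:1, heart:1, moon:1, throw:1
N = 19. Frequency spectrum: V_1=11, V_2=4
M₂ = 1²·11 + 2²·4 = 27
K = 10000 × (27 − 19) / 19² = 221.61

221.61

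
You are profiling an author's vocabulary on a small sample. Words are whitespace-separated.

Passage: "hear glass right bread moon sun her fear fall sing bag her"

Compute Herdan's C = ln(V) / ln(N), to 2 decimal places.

N = 12, V = 11.
ln(V) = 2.397895, ln(N) = 2.484907
C = 2.397895 / 2.484907 = 0.96

0.96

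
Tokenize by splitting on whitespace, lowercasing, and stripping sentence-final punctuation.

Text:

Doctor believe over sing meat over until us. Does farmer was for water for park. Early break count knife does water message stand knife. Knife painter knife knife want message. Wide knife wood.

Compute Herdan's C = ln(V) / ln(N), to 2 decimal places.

0.90

N = 33, V = 23.
ln(V) = 3.135494, ln(N) = 3.496508
C = 3.135494 / 3.496508 = 0.90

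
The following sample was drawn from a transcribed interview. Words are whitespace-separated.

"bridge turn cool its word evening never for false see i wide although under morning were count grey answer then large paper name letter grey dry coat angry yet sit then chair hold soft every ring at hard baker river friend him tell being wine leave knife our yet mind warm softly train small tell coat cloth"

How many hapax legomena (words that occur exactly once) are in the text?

47

Frequencies: grey:2, then:2, coat:2, yet:2, tell:2, bridge:1, turn:1, cool:1, its:1, word:1, evening:1, never:1, for:1, false:1, see:1, i:1, wide:1, although:1, under:1, morning:1, … (32 more, each freq 1)
Hapax (freq=1): although, angry, answer, at, baker, being, bridge, chair, cloth, cool, count, dry, evening, every, false, for, friend, hard, him, hold, i, its, knife, large, leave, letter, mind, morning, name, never, our, paper, ring, river, see, sit, small, soft, softly, train, turn, under, warm, were, wide, wine, word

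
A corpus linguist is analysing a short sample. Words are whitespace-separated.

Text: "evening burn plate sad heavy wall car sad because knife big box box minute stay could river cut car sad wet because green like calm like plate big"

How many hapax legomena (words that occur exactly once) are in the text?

Frequencies: sad:3, plate:2, car:2, because:2, big:2, box:2, like:2, evening:1, burn:1, heavy:1, wall:1, knife:1, minute:1, stay:1, could:1, river:1, cut:1, wet:1, green:1, calm:1
Hapax (freq=1): burn, calm, could, cut, evening, green, heavy, knife, minute, river, stay, wall, wet

13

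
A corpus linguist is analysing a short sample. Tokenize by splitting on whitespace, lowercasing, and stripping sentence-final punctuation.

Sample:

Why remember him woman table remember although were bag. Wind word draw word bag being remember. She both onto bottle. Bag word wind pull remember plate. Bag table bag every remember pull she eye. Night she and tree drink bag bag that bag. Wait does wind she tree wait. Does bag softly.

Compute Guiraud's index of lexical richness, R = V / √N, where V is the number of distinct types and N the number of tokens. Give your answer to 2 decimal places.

N = 52, V = 28.
√N = 7.211103
R = 28 / 7.211103 = 3.88

3.88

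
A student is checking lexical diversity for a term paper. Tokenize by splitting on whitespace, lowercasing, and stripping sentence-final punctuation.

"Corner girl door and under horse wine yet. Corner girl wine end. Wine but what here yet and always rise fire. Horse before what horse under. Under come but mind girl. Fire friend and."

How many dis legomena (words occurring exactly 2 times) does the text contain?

Frequencies: girl:3, and:3, under:3, horse:3, wine:3, corner:2, yet:2, but:2, what:2, fire:2, door:1, end:1, here:1, always:1, rise:1, before:1, come:1, mind:1, friend:1
Words with frequency 2: but, corner, fire, what, yet

5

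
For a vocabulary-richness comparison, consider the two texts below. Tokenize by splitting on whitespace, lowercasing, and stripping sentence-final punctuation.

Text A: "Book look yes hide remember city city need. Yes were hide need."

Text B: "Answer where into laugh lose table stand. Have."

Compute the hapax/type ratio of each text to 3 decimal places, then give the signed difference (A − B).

-0.500

A: hapax=4, V=8, ratio=0.500
B: hapax=8, V=8, ratio=1.000
Difference = 0.500 − 1.000 = -0.500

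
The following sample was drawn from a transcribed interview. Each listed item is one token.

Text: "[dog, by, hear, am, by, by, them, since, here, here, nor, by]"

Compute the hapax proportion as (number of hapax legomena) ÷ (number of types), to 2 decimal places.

0.75

Frequencies: by:4, here:2, dog:1, hear:1, am:1, them:1, since:1, nor:1
Hapax count = 6; type count = 8.
Ratio = 6 / 8 = 0.75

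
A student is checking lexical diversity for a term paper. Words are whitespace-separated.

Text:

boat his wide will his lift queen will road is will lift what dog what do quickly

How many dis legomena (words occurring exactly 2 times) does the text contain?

Frequencies: will:3, his:2, lift:2, what:2, boat:1, wide:1, queen:1, road:1, is:1, dog:1, do:1, quickly:1
Words with frequency 2: his, lift, what

3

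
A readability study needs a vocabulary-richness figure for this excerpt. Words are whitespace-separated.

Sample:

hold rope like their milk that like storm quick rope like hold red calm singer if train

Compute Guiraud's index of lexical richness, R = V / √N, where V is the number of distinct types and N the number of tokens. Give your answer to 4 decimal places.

N = 17, V = 13.
√N = 4.123106
R = 13 / 4.123106 = 3.1530

3.1530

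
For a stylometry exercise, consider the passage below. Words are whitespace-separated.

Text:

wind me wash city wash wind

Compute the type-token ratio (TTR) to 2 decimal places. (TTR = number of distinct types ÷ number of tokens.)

0.67

N = 6 tokens, V = 4 types.
TTR = V / N = 4 / 6 = 0.67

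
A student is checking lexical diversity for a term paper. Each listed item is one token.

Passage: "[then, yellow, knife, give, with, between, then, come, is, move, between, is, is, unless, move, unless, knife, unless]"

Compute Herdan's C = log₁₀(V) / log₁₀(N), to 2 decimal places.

0.80

N = 18, V = 10.
log₁₀(V) = 1.000000, log₁₀(N) = 1.255273
C = 1.000000 / 1.255273 = 0.80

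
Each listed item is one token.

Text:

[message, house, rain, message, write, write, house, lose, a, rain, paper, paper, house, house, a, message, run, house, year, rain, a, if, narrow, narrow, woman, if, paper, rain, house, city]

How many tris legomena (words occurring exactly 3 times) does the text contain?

3

Frequencies: house:6, rain:4, message:3, a:3, paper:3, write:2, if:2, narrow:2, lose:1, run:1, year:1, woman:1, city:1
Words with frequency 3: a, message, paper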